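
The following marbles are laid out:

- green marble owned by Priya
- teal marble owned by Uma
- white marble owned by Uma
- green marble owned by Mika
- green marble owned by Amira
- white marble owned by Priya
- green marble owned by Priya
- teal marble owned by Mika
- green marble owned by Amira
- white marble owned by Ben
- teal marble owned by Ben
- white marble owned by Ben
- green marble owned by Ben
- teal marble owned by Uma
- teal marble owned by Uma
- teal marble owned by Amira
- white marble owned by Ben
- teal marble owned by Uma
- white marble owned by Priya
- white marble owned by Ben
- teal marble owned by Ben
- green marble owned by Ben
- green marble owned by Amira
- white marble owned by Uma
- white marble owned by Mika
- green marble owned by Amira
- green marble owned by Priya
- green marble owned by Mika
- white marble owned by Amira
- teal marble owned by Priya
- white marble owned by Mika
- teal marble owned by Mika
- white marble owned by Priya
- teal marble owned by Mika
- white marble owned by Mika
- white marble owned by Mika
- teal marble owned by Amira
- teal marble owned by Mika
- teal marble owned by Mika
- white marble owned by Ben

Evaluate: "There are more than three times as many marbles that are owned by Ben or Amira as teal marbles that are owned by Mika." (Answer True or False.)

True

marbles owned by Ben or Amira: 16.
teal marbles owned by Mika: 5.
The claim requires 16 > 3 × 5 = 15, which holds.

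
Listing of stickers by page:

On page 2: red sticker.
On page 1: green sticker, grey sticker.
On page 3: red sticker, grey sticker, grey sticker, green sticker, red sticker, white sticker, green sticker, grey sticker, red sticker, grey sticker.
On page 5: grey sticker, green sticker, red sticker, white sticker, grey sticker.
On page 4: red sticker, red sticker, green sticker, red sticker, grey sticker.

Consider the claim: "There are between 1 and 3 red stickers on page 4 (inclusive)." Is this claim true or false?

red stickers on page 4: 3.
The claim requires 1 ≤ 3 ≤ 3, which holds.

True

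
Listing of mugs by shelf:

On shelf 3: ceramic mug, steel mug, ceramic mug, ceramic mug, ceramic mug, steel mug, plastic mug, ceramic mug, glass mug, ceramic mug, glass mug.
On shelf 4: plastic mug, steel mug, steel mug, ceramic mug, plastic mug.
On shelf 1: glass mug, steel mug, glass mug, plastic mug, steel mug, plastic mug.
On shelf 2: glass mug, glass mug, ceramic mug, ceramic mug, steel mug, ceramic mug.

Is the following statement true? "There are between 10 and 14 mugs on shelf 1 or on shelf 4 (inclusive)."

mugs on shelf 1 or on shelf 4: 11.
The claim requires 10 ≤ 11 ≤ 14, which holds.

True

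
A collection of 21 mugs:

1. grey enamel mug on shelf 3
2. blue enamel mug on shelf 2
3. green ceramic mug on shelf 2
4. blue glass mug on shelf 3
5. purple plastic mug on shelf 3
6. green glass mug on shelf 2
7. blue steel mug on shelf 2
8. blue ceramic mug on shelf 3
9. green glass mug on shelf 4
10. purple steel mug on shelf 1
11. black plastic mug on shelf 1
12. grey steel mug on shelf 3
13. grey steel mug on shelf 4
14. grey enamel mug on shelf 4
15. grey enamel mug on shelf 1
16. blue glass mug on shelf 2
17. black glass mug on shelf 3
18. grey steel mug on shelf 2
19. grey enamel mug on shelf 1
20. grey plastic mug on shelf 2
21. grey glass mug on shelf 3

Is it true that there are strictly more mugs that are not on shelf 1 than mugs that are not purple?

|mugs that are not on shelf 1| = 17.
|mugs that are not purple| = 19.
The claim requires 17 > 19, which does not hold.

False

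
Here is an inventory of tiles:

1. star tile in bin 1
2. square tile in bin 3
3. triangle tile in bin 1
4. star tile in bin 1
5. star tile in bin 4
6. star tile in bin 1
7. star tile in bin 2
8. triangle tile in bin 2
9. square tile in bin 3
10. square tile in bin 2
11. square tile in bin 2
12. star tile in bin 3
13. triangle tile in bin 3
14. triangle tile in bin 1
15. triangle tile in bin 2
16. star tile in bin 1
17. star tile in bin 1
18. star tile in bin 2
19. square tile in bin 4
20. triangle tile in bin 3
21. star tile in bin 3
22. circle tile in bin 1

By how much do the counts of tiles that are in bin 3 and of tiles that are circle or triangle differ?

1

tiles in bin 3: 6. tiles that are circle or triangle: 7.
|6 − 7| = 7 − 6 = 1.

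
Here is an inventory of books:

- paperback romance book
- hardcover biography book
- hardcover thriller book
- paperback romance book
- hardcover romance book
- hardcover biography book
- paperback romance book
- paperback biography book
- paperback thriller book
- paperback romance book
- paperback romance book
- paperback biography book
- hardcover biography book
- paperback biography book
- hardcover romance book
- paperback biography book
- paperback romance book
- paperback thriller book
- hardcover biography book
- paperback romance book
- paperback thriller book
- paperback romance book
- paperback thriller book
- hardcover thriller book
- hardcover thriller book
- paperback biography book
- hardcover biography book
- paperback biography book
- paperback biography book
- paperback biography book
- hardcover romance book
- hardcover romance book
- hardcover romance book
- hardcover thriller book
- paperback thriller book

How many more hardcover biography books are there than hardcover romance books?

0

hardcover biography books: 5.
hardcover romance books: 5.
5 − 5 = 0.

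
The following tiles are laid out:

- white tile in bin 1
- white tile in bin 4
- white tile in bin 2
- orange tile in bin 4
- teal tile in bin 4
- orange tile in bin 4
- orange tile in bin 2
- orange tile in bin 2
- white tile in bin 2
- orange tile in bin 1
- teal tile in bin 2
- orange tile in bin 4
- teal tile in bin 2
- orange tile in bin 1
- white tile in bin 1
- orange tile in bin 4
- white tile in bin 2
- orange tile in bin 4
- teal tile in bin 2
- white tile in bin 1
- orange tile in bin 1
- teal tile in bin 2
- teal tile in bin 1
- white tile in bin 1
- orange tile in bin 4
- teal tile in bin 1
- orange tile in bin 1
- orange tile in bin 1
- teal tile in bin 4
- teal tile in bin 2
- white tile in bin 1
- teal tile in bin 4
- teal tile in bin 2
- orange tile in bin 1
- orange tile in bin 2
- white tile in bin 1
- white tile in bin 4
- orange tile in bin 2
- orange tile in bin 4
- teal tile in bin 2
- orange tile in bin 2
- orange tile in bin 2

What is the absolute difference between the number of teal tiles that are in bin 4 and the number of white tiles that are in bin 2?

teal tiles in bin 4: 3. white tiles in bin 2: 3.
|3 − 3| = 3 − 3 = 0.

0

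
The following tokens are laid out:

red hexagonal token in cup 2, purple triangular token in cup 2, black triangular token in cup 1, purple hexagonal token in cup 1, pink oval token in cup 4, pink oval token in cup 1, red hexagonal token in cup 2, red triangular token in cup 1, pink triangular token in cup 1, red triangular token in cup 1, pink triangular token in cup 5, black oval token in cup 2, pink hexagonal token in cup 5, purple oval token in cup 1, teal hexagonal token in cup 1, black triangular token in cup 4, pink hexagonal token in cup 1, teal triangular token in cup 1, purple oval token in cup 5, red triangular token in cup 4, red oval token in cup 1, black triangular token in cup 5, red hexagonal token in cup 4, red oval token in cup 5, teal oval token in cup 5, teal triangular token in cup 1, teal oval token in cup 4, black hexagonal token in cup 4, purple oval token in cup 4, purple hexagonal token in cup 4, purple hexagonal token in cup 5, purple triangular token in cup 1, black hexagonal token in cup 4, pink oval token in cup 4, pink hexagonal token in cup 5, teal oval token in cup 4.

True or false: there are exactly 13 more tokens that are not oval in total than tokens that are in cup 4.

True

|tokens that are not oval| = 24.
|tokens in cup 4| = 11.
The claim requires 24 − 11 (= 13) to equal 13, which holds.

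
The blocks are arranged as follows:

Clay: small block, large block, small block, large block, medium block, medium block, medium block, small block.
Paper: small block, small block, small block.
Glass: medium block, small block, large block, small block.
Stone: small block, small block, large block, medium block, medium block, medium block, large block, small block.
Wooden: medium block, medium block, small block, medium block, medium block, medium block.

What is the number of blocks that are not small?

17

Total blocks: 29; with the excluded value: 12; remaining 29 − 12 = 17.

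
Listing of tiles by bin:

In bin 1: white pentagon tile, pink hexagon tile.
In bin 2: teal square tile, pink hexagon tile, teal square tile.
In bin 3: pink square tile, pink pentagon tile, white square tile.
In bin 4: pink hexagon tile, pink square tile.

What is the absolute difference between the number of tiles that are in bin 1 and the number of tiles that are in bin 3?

tiles in bin 1: 2. tiles in bin 3: 3.
|2 − 3| = 3 − 2 = 1.

1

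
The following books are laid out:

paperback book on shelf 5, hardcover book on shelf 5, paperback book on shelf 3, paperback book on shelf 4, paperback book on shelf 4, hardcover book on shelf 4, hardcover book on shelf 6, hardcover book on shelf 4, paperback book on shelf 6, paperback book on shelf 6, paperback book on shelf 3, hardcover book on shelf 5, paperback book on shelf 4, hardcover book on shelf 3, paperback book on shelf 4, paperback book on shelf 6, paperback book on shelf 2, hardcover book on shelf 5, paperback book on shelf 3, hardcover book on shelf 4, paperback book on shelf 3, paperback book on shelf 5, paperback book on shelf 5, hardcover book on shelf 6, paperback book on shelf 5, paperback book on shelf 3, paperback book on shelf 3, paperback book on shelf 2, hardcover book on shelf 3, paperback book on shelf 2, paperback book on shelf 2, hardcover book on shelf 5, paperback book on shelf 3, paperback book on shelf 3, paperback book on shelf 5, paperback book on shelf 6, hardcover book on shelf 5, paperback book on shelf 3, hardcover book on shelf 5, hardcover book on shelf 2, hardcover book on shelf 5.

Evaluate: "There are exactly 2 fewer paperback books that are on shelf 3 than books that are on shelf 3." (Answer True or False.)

True

There are 9 paperback books on shelf 3.
There are 11 books on shelf 3.
The claim requires 11 − 9 (= 2) to equal 2, which holds.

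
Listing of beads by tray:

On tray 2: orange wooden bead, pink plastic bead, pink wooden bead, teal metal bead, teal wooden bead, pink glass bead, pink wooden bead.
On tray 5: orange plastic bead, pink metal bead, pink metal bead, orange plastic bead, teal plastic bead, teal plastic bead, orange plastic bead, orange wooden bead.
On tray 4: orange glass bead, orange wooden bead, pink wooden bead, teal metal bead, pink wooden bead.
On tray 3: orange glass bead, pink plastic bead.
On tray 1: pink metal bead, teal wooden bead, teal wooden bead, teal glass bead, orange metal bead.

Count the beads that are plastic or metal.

metal: 6; plastic: 7; together 6 + 7 = 13.

13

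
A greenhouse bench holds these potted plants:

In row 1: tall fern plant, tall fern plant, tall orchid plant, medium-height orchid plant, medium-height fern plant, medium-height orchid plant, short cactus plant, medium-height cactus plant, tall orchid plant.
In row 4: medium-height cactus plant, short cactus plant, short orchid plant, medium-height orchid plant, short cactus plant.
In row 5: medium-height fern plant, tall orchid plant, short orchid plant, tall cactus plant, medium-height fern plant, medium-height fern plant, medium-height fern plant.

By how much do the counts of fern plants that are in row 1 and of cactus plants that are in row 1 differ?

1

fern plants in row 1: 3. cactus plants in row 1: 2.
|3 − 2| = 3 − 2 = 1.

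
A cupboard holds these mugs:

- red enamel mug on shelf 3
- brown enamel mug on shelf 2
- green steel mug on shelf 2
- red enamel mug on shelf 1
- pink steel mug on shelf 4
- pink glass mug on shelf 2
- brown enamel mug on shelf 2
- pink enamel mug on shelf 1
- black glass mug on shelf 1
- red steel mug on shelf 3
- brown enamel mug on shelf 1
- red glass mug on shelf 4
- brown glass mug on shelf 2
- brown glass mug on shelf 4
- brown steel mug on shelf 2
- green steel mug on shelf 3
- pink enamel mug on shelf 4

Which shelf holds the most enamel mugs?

shelf 1

Counts by shelf (restricted to enamel mugs): shelf 1→3, shelf 2→2, shelf 3→1, shelf 4→1.
The maximum is 3, held uniquely by shelf 1.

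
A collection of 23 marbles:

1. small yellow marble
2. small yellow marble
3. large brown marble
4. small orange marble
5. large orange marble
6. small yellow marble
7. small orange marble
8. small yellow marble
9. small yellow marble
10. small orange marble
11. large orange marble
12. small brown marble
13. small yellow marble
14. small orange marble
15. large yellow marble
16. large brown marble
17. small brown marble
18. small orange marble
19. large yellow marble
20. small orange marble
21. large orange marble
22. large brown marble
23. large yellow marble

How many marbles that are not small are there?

Total marbles: 23; with the excluded value: 14; remaining 23 − 14 = 9.

9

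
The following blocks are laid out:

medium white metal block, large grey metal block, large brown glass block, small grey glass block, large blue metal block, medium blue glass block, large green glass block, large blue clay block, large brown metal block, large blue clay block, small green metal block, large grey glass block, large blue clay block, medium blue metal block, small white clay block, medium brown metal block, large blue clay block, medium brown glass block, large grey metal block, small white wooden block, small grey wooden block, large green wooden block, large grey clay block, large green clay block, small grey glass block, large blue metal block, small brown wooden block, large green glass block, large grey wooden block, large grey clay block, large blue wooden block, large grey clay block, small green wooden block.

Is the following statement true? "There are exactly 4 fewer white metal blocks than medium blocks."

True

There is 1 white metal block.
There are 5 medium blocks.
The claim requires 5 − 1 (= 4) to equal 4, which holds.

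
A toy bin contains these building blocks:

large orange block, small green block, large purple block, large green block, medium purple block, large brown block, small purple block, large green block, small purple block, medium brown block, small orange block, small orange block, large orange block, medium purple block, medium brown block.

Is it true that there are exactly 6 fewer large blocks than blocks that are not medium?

False

There are 6 large blocks.
There are 11 blocks that are not medium.
The claim requires 11 − 6 (= 5) to equal 6, which does not hold.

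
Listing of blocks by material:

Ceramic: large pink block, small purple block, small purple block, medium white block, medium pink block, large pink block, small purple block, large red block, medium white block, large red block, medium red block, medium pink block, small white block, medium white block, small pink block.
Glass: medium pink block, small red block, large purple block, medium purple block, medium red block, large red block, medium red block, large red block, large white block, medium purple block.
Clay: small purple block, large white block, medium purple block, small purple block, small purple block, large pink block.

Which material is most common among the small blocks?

ceramic

Counts by material (restricted to small blocks): ceramic 5, clay 3, glass 1.
The maximum is 5, held uniquely by ceramic.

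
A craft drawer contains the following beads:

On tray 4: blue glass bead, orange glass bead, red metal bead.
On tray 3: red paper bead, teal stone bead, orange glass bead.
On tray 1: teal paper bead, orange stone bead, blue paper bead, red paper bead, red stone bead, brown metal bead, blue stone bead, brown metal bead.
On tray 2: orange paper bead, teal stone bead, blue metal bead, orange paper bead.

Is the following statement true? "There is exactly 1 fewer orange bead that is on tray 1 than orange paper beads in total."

True

|orange beads on tray 1| = 1.
|orange paper beads| = 2.
The claim requires 2 − 1 (= 1) to equal 1, which holds.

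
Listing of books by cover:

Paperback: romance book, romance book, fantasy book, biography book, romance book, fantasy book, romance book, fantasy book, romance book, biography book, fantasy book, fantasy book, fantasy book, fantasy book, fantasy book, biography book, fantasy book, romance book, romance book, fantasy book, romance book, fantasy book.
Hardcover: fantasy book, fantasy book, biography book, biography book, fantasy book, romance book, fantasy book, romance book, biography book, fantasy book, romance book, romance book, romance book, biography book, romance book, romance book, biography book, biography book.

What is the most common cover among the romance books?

Counts by cover (restricted to romance books): paperback 8, hardcover 7.
The maximum is 8, held uniquely by paperback.

paperback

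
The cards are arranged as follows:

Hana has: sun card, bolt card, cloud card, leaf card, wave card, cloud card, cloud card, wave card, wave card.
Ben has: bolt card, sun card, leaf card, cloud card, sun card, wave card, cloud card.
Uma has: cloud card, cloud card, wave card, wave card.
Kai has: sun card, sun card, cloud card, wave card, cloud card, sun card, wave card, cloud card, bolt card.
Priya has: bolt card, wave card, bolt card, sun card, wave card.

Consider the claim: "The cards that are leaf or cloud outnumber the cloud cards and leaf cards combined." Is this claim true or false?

False

|cards that are leaf or cloud| = 12.
cloud cards: 10; leaf cards: 2; combined: 10 + 2 = 12.
The claim requires 12 > 12, which does not hold.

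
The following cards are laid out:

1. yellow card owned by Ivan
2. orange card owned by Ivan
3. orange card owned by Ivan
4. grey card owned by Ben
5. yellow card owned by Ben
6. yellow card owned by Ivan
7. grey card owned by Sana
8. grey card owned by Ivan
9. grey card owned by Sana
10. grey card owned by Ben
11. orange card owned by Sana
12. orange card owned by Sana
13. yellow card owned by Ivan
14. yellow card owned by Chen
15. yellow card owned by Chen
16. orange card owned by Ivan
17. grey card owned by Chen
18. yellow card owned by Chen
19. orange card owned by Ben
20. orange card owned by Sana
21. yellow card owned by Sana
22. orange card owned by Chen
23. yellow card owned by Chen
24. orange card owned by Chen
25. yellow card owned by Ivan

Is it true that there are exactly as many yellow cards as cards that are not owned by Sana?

False

|yellow cards| = 10.
|cards that are not owned by Sana| = 19.
The claim requires 10 = 19, which does not hold.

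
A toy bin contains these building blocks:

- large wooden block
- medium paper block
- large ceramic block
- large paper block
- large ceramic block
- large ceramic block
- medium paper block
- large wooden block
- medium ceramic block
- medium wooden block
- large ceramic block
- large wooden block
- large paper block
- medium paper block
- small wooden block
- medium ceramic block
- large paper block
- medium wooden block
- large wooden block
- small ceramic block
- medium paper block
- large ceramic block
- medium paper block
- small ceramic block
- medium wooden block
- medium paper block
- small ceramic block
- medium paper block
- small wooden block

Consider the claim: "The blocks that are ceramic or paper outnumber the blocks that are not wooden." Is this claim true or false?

False

blocks that are ceramic or paper: 20.
blocks that are not wooden: 20.
The claim requires 20 > 20, which does not hold.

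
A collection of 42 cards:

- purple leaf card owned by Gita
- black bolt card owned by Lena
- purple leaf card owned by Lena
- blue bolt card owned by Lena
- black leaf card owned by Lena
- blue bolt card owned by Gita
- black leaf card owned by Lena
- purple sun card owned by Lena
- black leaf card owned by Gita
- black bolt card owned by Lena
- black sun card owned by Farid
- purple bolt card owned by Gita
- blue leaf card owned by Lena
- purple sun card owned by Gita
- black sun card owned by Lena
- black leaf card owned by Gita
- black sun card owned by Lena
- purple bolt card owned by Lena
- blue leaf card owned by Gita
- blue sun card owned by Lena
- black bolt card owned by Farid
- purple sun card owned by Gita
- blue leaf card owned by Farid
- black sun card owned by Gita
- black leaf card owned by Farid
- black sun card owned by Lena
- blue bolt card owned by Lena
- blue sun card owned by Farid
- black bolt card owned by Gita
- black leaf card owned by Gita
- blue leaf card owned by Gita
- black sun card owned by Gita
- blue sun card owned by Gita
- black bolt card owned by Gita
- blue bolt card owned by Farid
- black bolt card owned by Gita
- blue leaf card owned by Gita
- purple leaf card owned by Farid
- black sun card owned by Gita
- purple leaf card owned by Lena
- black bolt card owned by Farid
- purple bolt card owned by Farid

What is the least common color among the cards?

Counts by color: black 20, blue 12, purple 10.
The minimum is 10, held uniquely by purple.

purple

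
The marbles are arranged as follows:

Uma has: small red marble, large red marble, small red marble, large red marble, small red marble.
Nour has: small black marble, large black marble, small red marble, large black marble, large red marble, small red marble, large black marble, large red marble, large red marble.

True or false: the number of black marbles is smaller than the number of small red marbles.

|black marbles| = 4.
|small red marbles| = 5.
The claim requires 4 < 5, which holds.

True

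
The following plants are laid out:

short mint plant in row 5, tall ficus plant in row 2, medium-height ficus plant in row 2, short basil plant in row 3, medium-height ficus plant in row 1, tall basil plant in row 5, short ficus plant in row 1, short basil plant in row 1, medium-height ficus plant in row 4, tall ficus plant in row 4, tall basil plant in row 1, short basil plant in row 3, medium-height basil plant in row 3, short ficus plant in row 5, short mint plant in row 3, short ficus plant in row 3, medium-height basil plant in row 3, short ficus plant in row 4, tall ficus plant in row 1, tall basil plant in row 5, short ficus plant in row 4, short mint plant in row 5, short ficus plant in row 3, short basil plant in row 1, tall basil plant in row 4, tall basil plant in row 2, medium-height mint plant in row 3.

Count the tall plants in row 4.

2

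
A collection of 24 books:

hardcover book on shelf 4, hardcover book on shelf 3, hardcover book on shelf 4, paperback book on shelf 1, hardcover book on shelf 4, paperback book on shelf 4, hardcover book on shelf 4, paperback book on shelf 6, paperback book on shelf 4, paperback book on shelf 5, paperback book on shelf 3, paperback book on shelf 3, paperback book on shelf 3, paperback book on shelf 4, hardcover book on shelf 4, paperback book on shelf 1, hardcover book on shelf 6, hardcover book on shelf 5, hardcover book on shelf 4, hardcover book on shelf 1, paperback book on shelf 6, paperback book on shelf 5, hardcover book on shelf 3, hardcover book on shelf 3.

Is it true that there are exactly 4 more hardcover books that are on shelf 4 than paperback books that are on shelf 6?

There are 6 hardcover books on shelf 4.
There are 2 paperback books on shelf 6.
The claim requires 6 − 2 (= 4) to equal 4, which holds.

True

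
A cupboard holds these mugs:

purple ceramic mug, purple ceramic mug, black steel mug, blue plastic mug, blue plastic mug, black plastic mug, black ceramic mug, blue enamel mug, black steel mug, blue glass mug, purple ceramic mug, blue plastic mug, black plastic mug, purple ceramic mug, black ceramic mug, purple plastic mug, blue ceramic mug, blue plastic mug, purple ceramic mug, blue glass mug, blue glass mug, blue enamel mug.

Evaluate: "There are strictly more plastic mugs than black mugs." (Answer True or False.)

plastic mugs: 7.
black mugs: 6.
The claim requires 7 > 6, which holds.

True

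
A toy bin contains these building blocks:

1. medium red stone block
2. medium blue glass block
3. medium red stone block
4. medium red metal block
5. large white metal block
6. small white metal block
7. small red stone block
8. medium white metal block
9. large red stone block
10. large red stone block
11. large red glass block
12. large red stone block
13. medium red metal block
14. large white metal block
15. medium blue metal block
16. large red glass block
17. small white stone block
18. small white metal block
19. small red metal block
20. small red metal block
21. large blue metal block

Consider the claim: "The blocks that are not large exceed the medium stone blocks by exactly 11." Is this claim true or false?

True

There are 13 blocks that are not large.
There are 2 medium stone blocks.
The claim requires 13 − 2 (= 11) to equal 11, which holds.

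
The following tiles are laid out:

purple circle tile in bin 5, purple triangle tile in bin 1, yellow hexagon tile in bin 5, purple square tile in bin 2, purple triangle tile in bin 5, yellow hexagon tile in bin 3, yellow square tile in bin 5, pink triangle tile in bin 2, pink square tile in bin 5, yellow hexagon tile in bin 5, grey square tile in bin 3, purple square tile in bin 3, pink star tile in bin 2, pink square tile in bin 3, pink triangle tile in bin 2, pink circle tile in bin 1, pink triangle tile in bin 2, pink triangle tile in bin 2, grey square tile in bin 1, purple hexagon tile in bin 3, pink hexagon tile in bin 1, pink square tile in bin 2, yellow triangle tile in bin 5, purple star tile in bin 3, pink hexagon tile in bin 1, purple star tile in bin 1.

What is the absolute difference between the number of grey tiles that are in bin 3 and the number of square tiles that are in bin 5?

grey tiles in bin 3: 1. square tiles in bin 5: 2.
|1 − 2| = 2 − 1 = 1.

1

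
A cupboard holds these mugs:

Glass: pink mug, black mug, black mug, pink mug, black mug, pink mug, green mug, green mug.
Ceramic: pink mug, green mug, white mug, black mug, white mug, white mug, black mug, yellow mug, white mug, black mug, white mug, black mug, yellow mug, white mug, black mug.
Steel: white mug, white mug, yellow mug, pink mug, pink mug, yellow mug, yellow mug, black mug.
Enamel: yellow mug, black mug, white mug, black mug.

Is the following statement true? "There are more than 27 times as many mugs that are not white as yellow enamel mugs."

False

There are 26 mugs that are not white.
There is 1 yellow enamel mug.
The claim requires 26 > 27 × 1 = 27, which does not hold.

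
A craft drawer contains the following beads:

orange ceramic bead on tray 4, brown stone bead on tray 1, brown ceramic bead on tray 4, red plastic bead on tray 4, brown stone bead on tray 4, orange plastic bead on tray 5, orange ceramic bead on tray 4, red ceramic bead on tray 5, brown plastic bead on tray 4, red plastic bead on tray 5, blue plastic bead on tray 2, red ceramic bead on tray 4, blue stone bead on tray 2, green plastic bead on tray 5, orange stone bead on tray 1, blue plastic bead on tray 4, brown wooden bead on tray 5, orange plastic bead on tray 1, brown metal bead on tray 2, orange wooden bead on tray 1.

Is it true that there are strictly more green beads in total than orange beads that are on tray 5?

False

green beads: 1.
orange beads on tray 5: 1.
The claim requires 1 > 1, which does not hold.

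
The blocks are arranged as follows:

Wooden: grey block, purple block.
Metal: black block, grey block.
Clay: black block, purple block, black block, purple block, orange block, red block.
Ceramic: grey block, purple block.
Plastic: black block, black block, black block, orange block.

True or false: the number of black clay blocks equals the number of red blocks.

black clay blocks: 2.
red blocks: 1.
The claim requires 2 = 1, which does not hold.

False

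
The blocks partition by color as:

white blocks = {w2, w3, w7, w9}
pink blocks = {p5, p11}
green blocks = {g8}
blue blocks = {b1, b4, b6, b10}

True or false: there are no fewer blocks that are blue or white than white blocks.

True

|blocks that are blue or white| = 8.
|white blocks| = 4.
The claim requires 8 ≥ 4, which holds.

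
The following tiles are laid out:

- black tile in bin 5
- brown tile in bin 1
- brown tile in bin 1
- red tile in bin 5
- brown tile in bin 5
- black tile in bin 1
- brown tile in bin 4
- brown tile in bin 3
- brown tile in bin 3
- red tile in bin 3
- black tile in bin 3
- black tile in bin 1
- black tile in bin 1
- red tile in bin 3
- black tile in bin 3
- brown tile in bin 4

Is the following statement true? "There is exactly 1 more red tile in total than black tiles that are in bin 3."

red tiles: 3.
black tiles in bin 3: 2.
The claim requires 3 − 2 (= 1) to equal 1, which holds.

True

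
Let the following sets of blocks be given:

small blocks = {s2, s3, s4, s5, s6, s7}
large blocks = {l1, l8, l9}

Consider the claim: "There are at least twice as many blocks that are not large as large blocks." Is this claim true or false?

There are 6 blocks that are not large.
There are 3 large blocks.
The claim requires 6 ≥ 2 × 3 = 6, which holds.

True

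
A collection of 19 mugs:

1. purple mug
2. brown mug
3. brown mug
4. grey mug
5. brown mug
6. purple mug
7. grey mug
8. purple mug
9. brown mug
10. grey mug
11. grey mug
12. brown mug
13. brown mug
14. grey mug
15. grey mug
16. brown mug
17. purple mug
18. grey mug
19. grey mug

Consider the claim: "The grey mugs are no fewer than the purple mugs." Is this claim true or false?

True

grey mugs: 8.
purple mugs: 4.
The claim requires 8 ≥ 4, which holds.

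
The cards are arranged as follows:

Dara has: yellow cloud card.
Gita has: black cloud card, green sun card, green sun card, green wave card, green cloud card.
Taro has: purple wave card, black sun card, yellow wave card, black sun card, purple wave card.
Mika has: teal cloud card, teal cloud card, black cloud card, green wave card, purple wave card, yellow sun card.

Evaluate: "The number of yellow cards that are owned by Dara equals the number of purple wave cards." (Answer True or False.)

yellow cards owned by Dara: 1.
purple wave cards: 3.
The claim requires 1 = 3, which does not hold.

False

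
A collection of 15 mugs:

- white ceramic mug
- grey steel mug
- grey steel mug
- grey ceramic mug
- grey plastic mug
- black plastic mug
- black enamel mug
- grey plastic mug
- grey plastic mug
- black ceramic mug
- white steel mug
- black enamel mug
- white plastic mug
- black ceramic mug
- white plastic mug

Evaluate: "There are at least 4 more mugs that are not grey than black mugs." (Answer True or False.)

mugs that are not grey: 9.
black mugs: 5.
The claim requires 9 − 5 = 4 ≥ 4, which holds.

True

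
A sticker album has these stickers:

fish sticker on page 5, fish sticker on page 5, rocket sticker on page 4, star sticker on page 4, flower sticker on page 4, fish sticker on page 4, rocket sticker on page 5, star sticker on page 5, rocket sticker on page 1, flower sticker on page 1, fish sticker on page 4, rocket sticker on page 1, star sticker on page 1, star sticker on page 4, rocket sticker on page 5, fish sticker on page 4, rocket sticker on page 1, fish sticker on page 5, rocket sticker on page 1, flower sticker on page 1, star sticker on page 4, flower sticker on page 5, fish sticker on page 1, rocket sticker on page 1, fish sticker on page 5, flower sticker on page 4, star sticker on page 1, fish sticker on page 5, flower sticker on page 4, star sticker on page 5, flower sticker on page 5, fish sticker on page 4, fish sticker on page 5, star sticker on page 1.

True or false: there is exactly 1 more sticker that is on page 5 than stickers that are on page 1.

stickers on page 5: 12.
stickers on page 1: 11.
The claim requires 12 − 11 (= 1) to equal 1, which holds.

True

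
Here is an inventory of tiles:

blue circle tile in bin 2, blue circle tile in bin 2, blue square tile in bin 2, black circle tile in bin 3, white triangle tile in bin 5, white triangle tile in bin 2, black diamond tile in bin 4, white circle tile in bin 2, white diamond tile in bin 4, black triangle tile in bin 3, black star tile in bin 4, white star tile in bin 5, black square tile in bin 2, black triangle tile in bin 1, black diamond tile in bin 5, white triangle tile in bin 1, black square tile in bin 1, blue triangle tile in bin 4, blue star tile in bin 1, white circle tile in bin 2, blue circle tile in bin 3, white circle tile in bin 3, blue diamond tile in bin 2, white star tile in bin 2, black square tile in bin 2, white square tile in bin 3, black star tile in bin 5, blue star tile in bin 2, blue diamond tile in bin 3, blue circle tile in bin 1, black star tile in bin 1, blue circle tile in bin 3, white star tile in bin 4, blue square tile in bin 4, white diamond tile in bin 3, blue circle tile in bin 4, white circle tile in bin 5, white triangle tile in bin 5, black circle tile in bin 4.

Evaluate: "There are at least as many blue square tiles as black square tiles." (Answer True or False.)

There are 2 blue square tiles.
There are 3 black square tiles.
The claim requires 2 ≥ 3, which does not hold.

False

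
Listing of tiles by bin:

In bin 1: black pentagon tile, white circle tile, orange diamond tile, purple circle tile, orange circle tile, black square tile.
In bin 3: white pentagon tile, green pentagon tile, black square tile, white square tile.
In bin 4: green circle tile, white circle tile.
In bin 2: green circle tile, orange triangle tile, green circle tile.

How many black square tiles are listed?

2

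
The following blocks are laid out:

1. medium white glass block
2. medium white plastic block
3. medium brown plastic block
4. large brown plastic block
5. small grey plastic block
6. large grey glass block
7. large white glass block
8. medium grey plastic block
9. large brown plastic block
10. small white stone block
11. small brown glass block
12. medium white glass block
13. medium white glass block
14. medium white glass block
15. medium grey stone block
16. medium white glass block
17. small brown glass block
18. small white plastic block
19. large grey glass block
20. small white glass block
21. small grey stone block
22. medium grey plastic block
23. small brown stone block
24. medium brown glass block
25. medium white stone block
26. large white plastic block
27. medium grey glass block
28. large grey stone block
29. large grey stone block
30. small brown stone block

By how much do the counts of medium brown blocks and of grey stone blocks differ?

medium brown blocks: 2. grey stone blocks: 4.
|2 − 4| = 4 − 2 = 2.

2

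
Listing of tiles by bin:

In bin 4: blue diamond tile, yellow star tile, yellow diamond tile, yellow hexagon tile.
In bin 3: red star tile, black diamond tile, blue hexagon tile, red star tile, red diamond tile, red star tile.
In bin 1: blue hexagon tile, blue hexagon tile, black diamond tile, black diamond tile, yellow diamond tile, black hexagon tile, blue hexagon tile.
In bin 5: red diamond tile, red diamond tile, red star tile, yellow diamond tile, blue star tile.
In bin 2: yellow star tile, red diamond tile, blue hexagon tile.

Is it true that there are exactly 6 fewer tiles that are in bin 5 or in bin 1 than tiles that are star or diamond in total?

|tiles in bin 5 or in bin 1| = 12.
|tiles that are star or diamond| = 18.
The claim requires 18 − 12 (= 6) to equal 6, which holds.

True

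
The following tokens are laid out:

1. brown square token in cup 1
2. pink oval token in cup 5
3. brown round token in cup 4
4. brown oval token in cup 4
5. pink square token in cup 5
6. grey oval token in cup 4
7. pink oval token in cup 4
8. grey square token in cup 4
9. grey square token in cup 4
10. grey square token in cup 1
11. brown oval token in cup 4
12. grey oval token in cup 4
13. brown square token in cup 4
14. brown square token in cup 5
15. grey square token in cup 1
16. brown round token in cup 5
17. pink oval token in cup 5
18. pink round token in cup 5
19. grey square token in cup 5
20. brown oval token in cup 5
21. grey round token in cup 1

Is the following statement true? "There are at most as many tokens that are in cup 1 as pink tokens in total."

True

tokens in cup 1: 4.
pink tokens: 5.
The claim requires 4 ≤ 5, which holds.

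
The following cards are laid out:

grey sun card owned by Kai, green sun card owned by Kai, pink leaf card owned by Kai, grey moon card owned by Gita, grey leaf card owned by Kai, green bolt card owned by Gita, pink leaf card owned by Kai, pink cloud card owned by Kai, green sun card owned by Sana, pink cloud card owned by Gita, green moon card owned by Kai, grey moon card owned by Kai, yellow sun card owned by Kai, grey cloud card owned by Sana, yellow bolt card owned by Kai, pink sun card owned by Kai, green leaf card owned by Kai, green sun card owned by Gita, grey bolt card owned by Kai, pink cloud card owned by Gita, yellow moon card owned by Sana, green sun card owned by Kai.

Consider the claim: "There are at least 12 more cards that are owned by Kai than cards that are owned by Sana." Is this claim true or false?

Count of cards owned by Kai: 14.
Count of cards owned by Sana: 3.
The claim requires 14 − 3 = 11 ≥ 12, which does not hold.

False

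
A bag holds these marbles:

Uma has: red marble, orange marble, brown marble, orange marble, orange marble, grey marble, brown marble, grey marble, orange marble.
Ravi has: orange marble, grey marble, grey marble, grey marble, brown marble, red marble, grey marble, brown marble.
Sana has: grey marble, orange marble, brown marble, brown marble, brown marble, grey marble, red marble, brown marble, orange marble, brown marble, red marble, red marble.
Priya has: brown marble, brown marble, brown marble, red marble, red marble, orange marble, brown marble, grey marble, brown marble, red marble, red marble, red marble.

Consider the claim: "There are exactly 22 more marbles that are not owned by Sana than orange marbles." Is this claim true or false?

False

marbles that are not owned by Sana: 29.
orange marbles: 8.
The claim requires 29 − 8 (= 21) to equal 22, which does not hold.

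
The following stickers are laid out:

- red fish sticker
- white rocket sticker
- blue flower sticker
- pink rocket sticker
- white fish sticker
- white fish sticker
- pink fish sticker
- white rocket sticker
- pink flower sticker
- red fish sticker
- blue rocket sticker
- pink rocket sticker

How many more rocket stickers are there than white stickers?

rocket stickers: 5.
white stickers: 4.
5 − 4 = 1.

1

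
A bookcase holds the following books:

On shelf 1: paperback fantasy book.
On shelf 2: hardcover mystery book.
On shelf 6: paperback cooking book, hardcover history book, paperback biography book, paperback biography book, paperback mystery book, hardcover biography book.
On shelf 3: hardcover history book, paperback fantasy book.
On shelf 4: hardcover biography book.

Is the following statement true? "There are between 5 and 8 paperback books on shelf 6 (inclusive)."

There are 4 paperback books on shelf 6.
The claim requires 5 ≤ 4 ≤ 8, which does not hold.

False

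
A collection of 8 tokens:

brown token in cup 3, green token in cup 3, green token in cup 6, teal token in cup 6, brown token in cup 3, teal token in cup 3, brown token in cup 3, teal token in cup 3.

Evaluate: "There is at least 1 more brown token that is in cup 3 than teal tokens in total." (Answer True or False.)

False

There are 3 brown tokens in cup 3.
There are 3 teal tokens.
The claim requires 3 − 3 = 0 ≥ 1, which does not hold.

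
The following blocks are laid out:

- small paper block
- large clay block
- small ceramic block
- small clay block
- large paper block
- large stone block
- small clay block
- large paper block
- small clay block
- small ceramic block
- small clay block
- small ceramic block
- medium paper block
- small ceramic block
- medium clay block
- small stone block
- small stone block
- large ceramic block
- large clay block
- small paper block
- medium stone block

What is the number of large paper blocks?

2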